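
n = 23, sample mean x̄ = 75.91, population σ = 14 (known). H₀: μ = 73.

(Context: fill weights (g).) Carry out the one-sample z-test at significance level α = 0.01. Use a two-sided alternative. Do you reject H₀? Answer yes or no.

reject H₀: no

SE = σ/√n = 14/√23 = 2.9192
z = (x̄−μ₀)/SE = (75.91−73)/2.9192 = 0.9968
p-value (two-sided) = 0.31884
At α=0.01: p ≥ α → fail to reject H₀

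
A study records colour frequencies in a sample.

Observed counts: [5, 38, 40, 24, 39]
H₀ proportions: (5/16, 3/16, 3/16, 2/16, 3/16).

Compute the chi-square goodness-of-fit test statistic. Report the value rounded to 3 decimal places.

test statistic = 52.868

n = 146; E_i = n·p_i = [45.62, 27.38, 27.38, 18.25, 27.38]
χ² = (5−45.62)²/45.62 + (38−27.38)²/27.38 + (40−27.38)²/27.38 + (24−18.25)²/18.25 + (39−27.38)²/27.38 = 52.8676
df = 4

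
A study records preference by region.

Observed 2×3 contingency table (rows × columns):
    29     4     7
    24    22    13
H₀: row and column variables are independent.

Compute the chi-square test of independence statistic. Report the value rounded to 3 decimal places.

Row totals [40, 59], col totals [53, 26, 20], n=99
χ² = (29−21.41)²/21.41 + (4−10.51)²/10.51 + (7−8.08)²/8.08 + (24−31.59)²/31.59 + (22−15.49)²/15.49 + (13−11.92)²/11.92 = 11.5107
df = 2

test statistic = 11.511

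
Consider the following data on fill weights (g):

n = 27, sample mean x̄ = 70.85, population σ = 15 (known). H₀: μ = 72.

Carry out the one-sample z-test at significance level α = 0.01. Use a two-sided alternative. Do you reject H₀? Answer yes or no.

SE = σ/√n = 15/√27 = 2.8868
z = (x̄−μ₀)/SE = (70.85−72)/2.8868 = -0.3984
p-value (two-sided) = 0.69036
At α=0.01: p ≥ α → fail to reject H₀

reject H₀: no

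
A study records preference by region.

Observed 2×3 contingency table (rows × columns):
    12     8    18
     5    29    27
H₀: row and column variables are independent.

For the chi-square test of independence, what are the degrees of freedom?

df = (r−1)(c−1) = (2−1)·(3−1) = 2

degrees of freedom = 2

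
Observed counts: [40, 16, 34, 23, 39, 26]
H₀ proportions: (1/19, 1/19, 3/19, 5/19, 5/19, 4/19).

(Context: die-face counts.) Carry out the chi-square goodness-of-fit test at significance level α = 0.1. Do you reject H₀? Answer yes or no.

reject H₀: yes

n = 178; E_i = n·p_i = [9.37, 9.37, 28.11, 46.84, 46.84, 37.47]
χ² = (40−9.37)²/9.37 + (16−9.37)²/9.37 + (34−28.11)²/28.11 + (23−46.84)²/46.84 + (39−46.84)²/46.84 + (26−37.47)²/37.47 = 123.0468
df = 5
p-value (upper-tail) = 0.00000
At α=0.1: p < α → reject H₀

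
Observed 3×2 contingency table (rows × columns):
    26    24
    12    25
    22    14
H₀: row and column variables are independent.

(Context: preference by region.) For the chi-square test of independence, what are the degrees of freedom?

df = (r−1)(c−1) = (3−1)·(2−1) = 2

degrees of freedom = 2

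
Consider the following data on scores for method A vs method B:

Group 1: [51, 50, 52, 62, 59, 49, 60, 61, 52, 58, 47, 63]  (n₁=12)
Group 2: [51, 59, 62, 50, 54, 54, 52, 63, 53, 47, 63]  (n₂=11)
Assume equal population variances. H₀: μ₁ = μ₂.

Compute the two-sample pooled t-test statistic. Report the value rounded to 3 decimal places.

x̄₁=55.333, s₁=5.694, n₁=12
x̄₂=55.273, s₂=5.587, n₂=11
s_p² = [11·5.694² + 10·5.587²]/21 = 31.8499
SE = √(s_p²·(1/12+1/11)) = 2.3558
t = (55.333−55.273)/2.3558 = 0.0257
df = 21

test statistic = 0.026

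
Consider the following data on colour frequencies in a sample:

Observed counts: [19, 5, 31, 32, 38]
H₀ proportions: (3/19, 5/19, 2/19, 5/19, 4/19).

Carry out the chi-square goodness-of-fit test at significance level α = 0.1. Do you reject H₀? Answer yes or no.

n = 125; E_i = n·p_i = [19.74, 32.89, 13.16, 32.89, 26.32]
χ² = (19−19.74)²/19.74 + (5−32.89)²/32.89 + (31−13.16)²/13.16 + (32−32.89)²/32.89 + (38−26.32)²/26.32 = 53.0883
df = 4
p-value (upper-tail) = 0.00000
At α=0.1: p < α → reject H₀

reject H₀: yes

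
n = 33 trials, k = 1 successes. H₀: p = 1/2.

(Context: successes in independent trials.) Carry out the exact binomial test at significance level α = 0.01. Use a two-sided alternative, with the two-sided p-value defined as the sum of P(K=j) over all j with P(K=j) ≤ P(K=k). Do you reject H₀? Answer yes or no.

reject H₀: yes

Exact binomial: n=33, k=1, p₀=1/2=0.5000
P(X=j) = C(n,j)·p₀^j·(1−p₀)^(n−j); p = Σ P(X=j) over j with P(X=j) ≤ P(X=1)
p-value (two-sided) = 0.00000
At α=0.01: p < α → reject H₀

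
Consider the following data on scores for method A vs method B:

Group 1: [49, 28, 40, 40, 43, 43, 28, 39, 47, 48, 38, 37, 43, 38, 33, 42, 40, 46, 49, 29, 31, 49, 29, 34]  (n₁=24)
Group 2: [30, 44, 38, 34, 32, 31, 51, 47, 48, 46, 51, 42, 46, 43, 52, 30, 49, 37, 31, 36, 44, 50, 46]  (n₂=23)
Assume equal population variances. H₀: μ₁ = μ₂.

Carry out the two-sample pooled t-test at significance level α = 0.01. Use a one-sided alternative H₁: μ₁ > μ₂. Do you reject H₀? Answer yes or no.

x̄₁=39.292, s₁=6.994, n₁=24
x̄₂=41.652, s₂=7.572, n₂=23
s_p² = [23·6.994² + 22·7.572²]/45 = 53.0261
SE = √(s_p²·(1/24+1/23)) = 2.1248
t = (39.292−41.652)/2.1248 = -1.1109
df = 45
p-value (one-sided, H₁ greater) = 0.86375
At α=0.01: p ≥ α → fail to reject H₀

reject H₀: no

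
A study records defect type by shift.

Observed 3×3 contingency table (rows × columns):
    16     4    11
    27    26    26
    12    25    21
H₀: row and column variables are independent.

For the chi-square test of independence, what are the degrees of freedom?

degrees of freedom = 4

df = (r−1)(c−1) = (3−1)·(3−1) = 4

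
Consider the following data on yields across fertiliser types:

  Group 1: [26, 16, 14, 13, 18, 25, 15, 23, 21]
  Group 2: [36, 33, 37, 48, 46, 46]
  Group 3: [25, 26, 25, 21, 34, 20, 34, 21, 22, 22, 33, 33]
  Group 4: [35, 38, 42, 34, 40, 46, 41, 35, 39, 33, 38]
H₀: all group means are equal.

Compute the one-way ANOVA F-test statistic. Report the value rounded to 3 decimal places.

Group means [19.00, 41.00, 26.33, 38.27], grand mean 30.368
SSB = Σnᵢ(x̄ᵢ−x̄)² = 2723.994; SSW = ΣΣ(x−x̄ᵢ)² = 892.848
MSB = 2723.994/3 = 907.9979; MSW = 892.848/34 = 26.2602
F = MSB/MSW = 34.5769
df = (3, 34)

test statistic = 34.577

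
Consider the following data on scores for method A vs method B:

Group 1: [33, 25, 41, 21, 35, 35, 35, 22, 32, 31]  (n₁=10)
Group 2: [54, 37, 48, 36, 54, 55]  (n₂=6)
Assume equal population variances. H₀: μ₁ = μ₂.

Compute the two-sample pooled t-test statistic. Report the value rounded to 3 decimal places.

test statistic = -4.312

x̄₁=31.000, s₁=6.412, n₁=10
x̄₂=47.333, s₂=8.756, n₂=6
s_p² = [9·6.412² + 5·8.756²]/14 = 53.8095
SE = √(s_p²·(1/10+1/6)) = 3.7880
t = (31.000−47.333)/3.7880 = -4.3118
df = 14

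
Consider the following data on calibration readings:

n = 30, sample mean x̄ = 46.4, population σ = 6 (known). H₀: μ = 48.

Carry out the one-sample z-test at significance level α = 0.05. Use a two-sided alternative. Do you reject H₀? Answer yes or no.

reject H₀: no

SE = σ/√n = 6/√30 = 1.0954
z = (x̄−μ₀)/SE = (46.4−48)/1.0954 = -1.4606
p-value (two-sided) = 0.14413
At α=0.05: p ≥ α → fail to reject H₀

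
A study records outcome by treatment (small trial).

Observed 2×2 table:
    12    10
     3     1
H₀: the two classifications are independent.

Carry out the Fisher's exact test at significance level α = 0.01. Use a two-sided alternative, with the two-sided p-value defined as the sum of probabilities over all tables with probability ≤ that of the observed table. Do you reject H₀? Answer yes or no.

Margins: r₁=22, r₂=4, c₁=15, c₂=11, n=26
p_obs = C(22,12)·C(4,3)/C(26,15); sum pmf over tables with pmf ≤ p_obs
p-value (two-sided) = 0.61371
At α=0.01: p ≥ α → fail to reject H₀

reject H₀: no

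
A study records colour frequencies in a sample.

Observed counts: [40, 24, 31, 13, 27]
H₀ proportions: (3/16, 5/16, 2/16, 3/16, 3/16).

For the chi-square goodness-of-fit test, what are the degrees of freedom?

degrees of freedom = 4

df = k − 1 = 5 − 1 = 4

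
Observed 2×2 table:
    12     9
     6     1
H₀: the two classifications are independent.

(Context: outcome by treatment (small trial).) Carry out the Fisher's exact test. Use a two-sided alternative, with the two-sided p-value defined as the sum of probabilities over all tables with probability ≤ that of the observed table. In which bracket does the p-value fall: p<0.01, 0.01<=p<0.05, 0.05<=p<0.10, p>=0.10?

Margins: r₁=21, r₂=7, c₁=18, c₂=10, n=28
p_obs = C(21,12)·C(7,6)/C(28,18); sum pmf over tables with pmf ≤ p_obs
p-value (two-sided) = 0.36424
→ bracket: p>=0.10

p-value bracket: p>=0.10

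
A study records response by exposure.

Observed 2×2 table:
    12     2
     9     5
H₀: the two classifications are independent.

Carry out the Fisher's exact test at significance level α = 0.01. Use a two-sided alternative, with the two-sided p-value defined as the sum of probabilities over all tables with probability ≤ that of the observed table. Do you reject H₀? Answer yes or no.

Margins: r₁=14, r₂=14, c₁=21, c₂=7, n=28
p_obs = C(14,12)·C(14,9)/C(28,21); sum pmf over tables with pmf ≤ p_obs
p-value (two-sided) = 0.38454
At α=0.01: p ≥ α → fail to reject H₀

reject H₀: no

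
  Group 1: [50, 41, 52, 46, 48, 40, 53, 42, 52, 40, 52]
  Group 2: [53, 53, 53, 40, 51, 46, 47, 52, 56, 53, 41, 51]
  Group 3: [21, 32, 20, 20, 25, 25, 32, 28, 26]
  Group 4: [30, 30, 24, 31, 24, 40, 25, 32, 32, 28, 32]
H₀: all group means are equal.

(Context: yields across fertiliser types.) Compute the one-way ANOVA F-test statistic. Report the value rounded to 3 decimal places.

test statistic = 63.438

Group means [46.91, 49.67, 25.44, 29.82], grand mean 38.814
SSB = Σnᵢ(x̄ᵢ−x̄)² = 4633.077; SSW = ΣΣ(x−x̄ᵢ)² = 949.434
MSB = 4633.077/3 = 1544.3591; MSW = 949.434/39 = 24.3445
F = MSB/MSW = 63.4378
df = (3, 39)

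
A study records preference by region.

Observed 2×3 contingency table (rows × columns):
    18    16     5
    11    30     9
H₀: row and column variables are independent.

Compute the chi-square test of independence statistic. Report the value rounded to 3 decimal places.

Row totals [39, 50], col totals [29, 46, 14], n=89
χ² = (18−12.71)²/12.71 + (16−20.16)²/20.16 + (5−6.13)²/6.13 + (11−16.29)²/16.29 + (30−25.84)²/25.84 + (9−7.87)²/7.87 = 5.8228
df = 2

test statistic = 5.823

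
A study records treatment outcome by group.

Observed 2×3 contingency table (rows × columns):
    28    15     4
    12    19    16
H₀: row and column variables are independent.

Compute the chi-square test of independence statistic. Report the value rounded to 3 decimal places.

test statistic = 14.071

Row totals [47, 47], col totals [40, 34, 20], n=94
χ² = (28−20.00)²/20.00 + (15−17.00)²/17.00 + (4−10.00)²/10.00 + (12−20.00)²/20.00 + (19−17.00)²/17.00 + (16−10.00)²/10.00 = 14.0706
df = 2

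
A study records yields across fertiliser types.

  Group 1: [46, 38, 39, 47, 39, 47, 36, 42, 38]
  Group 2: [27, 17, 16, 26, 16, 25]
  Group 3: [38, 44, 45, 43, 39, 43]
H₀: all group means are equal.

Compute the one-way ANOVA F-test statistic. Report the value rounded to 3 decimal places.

test statistic = 48.722

Group means [41.33, 21.17, 42.00], grand mean 35.762
SSB = Σnᵢ(x̄ᵢ−x̄)² = 1790.976; SSW = ΣΣ(x−x̄ᵢ)² = 330.833
MSB = 1790.976/2 = 895.4881; MSW = 330.833/18 = 18.3796
F = MSB/MSW = 48.7218
df = (2, 18)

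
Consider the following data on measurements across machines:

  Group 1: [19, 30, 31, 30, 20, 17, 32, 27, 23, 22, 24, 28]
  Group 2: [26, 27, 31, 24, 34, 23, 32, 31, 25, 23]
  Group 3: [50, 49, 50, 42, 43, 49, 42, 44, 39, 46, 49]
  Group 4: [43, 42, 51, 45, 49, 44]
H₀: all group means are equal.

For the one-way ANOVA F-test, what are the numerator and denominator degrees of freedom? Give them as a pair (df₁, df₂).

degrees of freedom = [3, 35]

k = 4 groups, N = 39 total
df = (k−1, N−k) = (4−1, 39−4) = (3, 35)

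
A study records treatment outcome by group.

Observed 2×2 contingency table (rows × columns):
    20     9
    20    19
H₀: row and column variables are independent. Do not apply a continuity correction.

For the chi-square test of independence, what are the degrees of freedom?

df = (r−1)(c−1) = (2−1)·(2−1) = 1

degrees of freedom = 1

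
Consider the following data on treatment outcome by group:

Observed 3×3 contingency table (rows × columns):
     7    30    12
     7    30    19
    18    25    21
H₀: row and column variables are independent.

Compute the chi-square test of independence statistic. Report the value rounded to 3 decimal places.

Row totals [49, 56, 64], col totals [32, 85, 52], n=169
χ² = (7−9.28)²/9.28 + (30−24.64)²/24.64 + (12−15.08)²/15.08 + (7−10.60)²/10.60 + (30−28.17)²/28.17 + (19−17.23)²/17.23 + (18−12.12)²/12.12 + (25−32.19)²/32.19 + (21−19.69)²/19.69 = 8.4239
df = 4

test statistic = 8.424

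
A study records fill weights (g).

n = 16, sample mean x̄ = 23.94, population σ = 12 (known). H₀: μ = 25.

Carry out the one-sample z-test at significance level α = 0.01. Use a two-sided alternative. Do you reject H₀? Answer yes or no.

SE = σ/√n = 12/√16 = 3.0000
z = (x̄−μ₀)/SE = (23.94−25)/3.0000 = -0.3533
p-value (two-sided) = 0.72384
At α=0.01: p ≥ α → fail to reject H₀

reject H₀: no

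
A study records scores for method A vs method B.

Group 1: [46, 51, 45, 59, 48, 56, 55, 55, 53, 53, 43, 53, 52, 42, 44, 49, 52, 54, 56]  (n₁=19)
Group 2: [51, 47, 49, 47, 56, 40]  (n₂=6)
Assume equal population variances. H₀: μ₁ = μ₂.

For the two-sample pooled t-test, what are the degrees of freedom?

df = n₁ + n₂ − 2 = 19 + 6 − 2 = 23

degrees of freedom = 23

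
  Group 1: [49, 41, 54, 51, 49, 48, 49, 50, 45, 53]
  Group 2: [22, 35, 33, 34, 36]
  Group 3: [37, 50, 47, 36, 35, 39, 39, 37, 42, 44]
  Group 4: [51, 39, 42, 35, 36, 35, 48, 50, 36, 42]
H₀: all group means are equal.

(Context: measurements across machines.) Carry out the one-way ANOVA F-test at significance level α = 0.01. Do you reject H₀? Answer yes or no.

Group means [48.90, 32.00, 40.60, 41.40], grand mean 41.971
SSB = Σnᵢ(x̄ᵢ−x̄)² = 999.271; SSW = ΣΣ(x−x̄ᵢ)² = 839.700
MSB = 999.271/3 = 333.0905; MSW = 839.700/31 = 27.0871
F = MSB/MSW = 12.2970
df = (3, 31)
p-value (upper-tail) = 0.00002
At α=0.01: p < α → reject H₀

reject H₀: yes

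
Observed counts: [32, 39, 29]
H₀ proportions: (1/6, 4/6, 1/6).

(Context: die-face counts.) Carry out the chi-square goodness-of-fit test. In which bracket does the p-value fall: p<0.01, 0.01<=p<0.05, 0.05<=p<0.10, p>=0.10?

p-value bracket: p<0.01

n = 100; E_i = n·p_i = [16.67, 66.67, 16.67]
χ² = (32−16.67)²/16.67 + (39−66.67)²/66.67 + (29−16.67)²/16.67 = 34.7150
df = 2
p-value (upper-tail) = 0.00000
→ bracket: p<0.01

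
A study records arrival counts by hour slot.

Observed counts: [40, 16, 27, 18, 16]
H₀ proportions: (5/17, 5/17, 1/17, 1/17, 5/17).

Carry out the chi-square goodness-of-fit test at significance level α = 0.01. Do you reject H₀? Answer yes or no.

n = 117; E_i = n·p_i = [34.41, 34.41, 6.88, 6.88, 34.41]
χ² = (40−34.41)²/34.41 + (16−34.41)²/34.41 + (27−6.88)²/6.88 + (18−6.88)²/6.88 + (16−34.41)²/34.41 = 97.3744
df = 4
p-value (upper-tail) = 0.00000
At α=0.01: p < α → reject H₀

reject H₀: yes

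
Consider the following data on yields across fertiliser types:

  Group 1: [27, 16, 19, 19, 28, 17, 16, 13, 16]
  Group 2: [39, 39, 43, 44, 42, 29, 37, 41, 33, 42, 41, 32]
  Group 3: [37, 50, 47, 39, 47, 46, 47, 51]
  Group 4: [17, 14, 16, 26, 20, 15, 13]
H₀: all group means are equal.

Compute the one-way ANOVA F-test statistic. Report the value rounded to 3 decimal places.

Group means [19.00, 38.50, 45.50, 17.29], grand mean 31.056
SSB = Σnᵢ(x̄ᵢ−x̄)² = 4969.460; SSW = ΣΣ(x−x̄ᵢ)² = 756.429
MSB = 4969.460/3 = 1656.4868; MSW = 756.429/32 = 23.6384
F = MSB/MSW = 70.0761
df = (3, 32)

test statistic = 70.076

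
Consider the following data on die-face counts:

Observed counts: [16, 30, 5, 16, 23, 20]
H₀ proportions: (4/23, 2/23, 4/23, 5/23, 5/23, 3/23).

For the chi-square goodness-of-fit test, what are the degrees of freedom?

degrees of freedom = 5

df = k − 1 = 6 − 1 = 5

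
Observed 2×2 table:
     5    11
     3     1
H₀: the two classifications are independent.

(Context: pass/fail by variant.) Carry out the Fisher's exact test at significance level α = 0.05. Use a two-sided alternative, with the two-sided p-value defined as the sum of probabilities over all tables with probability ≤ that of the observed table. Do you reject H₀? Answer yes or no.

reject H₀: no

Margins: r₁=16, r₂=4, c₁=8, c₂=12, n=20
p_obs = C(16,5)·C(4,3)/C(20,8); sum pmf over tables with pmf ≤ p_obs
p-value (two-sided) = 0.25531
At α=0.05: p ≥ α → fail to reject H₀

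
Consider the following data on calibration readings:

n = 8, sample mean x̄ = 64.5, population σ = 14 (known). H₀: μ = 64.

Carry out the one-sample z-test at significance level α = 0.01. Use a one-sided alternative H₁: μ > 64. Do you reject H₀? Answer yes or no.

reject H₀: no

SE = σ/√n = 14/√8 = 4.9497
z = (x̄−μ₀)/SE = (64.5−64)/4.9497 = 0.1010
p-value (one-sided, H₁ greater) = 0.45977
At α=0.01: p ≥ α → fail to reject H₀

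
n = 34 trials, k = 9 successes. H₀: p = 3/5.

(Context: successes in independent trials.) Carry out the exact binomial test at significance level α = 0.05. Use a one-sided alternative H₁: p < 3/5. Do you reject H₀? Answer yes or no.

Exact binomial: n=34, k=9, p₀=3/5=0.6000
P(X≤9) from Σ C(n,i)·p₀^i·(1−p₀)^(n−i)
p-value (one-sided, H₁ less) = 0.00008
At α=0.05: p < α → reject H₀

reject H₀: yes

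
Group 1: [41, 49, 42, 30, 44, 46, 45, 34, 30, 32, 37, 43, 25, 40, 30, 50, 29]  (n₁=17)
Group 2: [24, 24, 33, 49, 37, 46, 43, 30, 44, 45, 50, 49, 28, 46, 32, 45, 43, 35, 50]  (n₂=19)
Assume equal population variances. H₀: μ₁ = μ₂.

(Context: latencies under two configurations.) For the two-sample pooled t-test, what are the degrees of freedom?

df = n₁ + n₂ − 2 = 17 + 19 − 2 = 34

degrees of freedom = 34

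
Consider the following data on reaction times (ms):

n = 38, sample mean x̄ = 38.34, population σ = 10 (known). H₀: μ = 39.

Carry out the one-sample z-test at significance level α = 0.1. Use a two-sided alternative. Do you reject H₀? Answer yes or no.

reject H₀: no

SE = σ/√n = 10/√38 = 1.6222
z = (x̄−μ₀)/SE = (38.34−39)/1.6222 = -0.4069
p-value (two-sided) = 0.68412
At α=0.1: p ≥ α → fail to reject H₀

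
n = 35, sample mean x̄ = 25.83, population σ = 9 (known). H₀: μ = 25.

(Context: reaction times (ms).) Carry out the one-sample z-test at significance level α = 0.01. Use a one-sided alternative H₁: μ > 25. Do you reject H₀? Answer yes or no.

SE = σ/√n = 9/√35 = 1.5213
z = (x̄−μ₀)/SE = (25.83−25)/1.5213 = 0.5456
p-value (one-sided, H₁ greater) = 0.29267
At α=0.01: p ≥ α → fail to reject H₀

reject H₀: no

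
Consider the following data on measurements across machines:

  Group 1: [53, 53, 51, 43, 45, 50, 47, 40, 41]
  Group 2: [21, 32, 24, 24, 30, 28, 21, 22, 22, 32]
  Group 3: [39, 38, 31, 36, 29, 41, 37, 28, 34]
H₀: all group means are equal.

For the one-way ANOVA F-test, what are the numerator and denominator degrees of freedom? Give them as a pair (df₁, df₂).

k = 3 groups, N = 28 total
df = (k−1, N−k) = (3−1, 28−3) = (2, 25)

degrees of freedom = [2, 25]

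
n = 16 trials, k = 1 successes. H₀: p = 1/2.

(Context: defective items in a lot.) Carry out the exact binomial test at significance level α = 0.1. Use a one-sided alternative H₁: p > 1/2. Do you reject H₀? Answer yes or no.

Exact binomial: n=16, k=1, p₀=1/2=0.5000
P(X≥1) from Σ C(n,i)·p₀^i·(1−p₀)^(n−i)
p-value (one-sided, H₁ greater) = 0.99998
At α=0.1: p ≥ α → fail to reject H₀

reject H₀: no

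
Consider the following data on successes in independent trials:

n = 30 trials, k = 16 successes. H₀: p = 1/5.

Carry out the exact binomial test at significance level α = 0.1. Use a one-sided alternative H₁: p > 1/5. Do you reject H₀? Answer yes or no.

reject H₀: yes

Exact binomial: n=30, k=16, p₀=1/5=0.2000
P(X≥16) from Σ C(n,i)·p₀^i·(1−p₀)^(n−i)
p-value (one-sided, H₁ greater) = 0.00005
At α=0.1: p < α → reject H₀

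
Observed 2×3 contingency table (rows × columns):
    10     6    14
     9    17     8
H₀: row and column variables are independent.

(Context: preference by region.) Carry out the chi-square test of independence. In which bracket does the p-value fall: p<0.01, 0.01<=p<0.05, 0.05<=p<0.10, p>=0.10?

p-value bracket: 0.01<=p<0.05

Row totals [30, 34], col totals [19, 23, 22], n=64
χ² = (10−8.91)²/8.91 + (6−10.78)²/10.78 + (14−10.31)²/10.31 + (9−10.09)²/10.09 + (17−12.22)²/12.22 + (8−11.69)²/11.69 = 6.7261
df = 2
p-value (upper-tail) = 0.03463
→ bracket: 0.01<=p<0.05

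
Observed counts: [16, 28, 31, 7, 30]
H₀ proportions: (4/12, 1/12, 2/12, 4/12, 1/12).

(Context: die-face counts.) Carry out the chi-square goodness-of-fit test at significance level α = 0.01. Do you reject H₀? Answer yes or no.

reject H₀: yes

n = 112; E_i = n·p_i = [37.33, 9.33, 18.67, 37.33, 9.33]
χ² = (16−37.33)²/37.33 + (28−9.33)²/9.33 + (31−18.67)²/18.67 + (7−37.33)²/37.33 + (30−9.33)²/9.33 = 128.0804
df = 4
p-value (upper-tail) = 0.00000
At α=0.01: p < α → reject H₀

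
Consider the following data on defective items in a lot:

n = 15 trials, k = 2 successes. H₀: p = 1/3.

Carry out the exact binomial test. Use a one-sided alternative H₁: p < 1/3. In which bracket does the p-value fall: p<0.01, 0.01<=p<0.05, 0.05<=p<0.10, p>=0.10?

p-value bracket: 0.05<=p<0.10

Exact binomial: n=15, k=2, p₀=1/3=0.3333
P(X≤2) from Σ C(n,i)·p₀^i·(1−p₀)^(n−i)
p-value (one-sided, H₁ less) = 0.07936
→ bracket: 0.05<=p<0.10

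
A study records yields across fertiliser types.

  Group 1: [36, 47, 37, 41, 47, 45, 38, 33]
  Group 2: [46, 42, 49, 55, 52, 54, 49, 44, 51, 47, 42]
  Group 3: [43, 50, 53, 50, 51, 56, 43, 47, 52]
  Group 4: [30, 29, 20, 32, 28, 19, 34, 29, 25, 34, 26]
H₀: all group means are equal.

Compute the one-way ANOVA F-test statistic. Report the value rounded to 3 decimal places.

Group means [40.50, 48.27, 49.44, 27.82], grand mean 41.179
SSB = Σnᵢ(x̄ᵢ−x̄)² = 3135.703; SSW = ΣΣ(x−x̄ᵢ)² = 810.040
MSB = 3135.703/3 = 1045.2344; MSW = 810.040/35 = 23.1440
F = MSB/MSW = 45.1622
df = (3, 35)

test statistic = 45.162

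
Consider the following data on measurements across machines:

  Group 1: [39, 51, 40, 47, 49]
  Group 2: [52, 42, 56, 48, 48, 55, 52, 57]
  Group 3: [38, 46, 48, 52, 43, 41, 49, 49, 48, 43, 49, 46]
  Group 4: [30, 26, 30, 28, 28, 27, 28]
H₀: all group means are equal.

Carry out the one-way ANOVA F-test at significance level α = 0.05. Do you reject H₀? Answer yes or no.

Group means [45.20, 51.25, 46.00, 28.14], grand mean 43.281
SSB = Σnᵢ(x̄ᵢ−x̄)² = 2219.312; SSW = ΣΣ(x−x̄ᵢ)² = 485.157
MSB = 2219.312/3 = 739.7705; MSW = 485.157/28 = 17.3270
F = MSB/MSW = 42.6946
df = (3, 28)
p-value (upper-tail) = 0.00000
At α=0.05: p < α → reject H₀

reject H₀: yes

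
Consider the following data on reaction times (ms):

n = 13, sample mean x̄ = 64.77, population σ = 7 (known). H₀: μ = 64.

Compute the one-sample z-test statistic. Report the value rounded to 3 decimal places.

test statistic = 0.397

SE = σ/√n = 7/√13 = 1.9415
z = (x̄−μ₀)/SE = (64.77−64)/1.9415 = 0.3966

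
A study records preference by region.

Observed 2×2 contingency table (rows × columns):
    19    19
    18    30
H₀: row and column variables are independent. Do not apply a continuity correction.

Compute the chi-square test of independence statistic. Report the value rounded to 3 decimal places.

Row totals [38, 48], col totals [37, 49], n=86
χ² = (19−16.35)²/16.35 + (19−21.65)²/21.65 + (18−20.65)²/20.65 + (30−27.35)²/27.35 = 1.3519
df = 1

test statistic = 1.352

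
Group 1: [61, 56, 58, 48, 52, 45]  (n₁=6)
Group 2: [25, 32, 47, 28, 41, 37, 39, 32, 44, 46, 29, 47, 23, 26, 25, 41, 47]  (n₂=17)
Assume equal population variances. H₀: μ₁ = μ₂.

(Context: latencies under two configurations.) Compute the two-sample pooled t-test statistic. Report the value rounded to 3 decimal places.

x̄₁=53.333, s₁=6.121, n₁=6
x̄₂=35.824, s₂=8.812, n₂=17
s_p² = [5·6.121² + 16·8.812²]/21 = 68.0859
SE = √(s_p²·(1/6+1/17)) = 3.9183
t = (53.333−35.824)/3.9183 = 4.4688
df = 21

test statistic = 4.469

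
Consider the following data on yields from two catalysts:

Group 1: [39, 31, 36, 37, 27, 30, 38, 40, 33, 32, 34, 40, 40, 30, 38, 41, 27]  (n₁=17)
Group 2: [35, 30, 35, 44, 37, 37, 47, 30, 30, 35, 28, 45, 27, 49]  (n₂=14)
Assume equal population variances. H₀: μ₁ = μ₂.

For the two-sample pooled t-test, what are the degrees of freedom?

degrees of freedom = 29

df = n₁ + n₂ − 2 = 17 + 14 − 2 = 29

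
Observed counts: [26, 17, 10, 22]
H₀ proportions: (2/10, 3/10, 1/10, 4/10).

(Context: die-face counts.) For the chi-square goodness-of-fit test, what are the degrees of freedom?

df = k − 1 = 4 − 1 = 3

degrees of freedom = 3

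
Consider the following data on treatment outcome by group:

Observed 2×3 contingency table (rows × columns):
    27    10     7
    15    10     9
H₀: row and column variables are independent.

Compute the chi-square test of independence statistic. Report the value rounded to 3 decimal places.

Row totals [44, 34], col totals [42, 20, 16], n=78
χ² = (27−23.69)²/23.69 + (10−11.28)²/11.28 + (7−9.03)²/9.03 + (15−18.31)²/18.31 + (10−8.72)²/8.72 + (9−6.97)²/6.97 = 2.4366
df = 2

test statistic = 2.437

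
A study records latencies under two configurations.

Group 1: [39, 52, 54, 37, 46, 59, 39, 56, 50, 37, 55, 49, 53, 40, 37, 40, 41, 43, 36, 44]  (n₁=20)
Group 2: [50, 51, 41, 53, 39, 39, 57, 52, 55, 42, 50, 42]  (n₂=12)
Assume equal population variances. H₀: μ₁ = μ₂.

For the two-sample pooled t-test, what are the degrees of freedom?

degrees of freedom = 30

df = n₁ + n₂ − 2 = 20 + 12 − 2 = 30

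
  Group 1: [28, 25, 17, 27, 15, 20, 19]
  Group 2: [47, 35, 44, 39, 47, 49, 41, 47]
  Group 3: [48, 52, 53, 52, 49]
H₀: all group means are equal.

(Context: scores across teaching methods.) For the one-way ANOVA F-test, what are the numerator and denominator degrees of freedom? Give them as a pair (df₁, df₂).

degrees of freedom = [2, 17]

k = 3 groups, N = 20 total
df = (k−1, N−k) = (3−1, 20−3) = (2, 17)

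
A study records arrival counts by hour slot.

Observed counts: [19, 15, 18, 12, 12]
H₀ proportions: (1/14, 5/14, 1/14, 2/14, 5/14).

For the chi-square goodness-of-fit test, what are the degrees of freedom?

degrees of freedom = 4

df = k − 1 = 5 − 1 = 4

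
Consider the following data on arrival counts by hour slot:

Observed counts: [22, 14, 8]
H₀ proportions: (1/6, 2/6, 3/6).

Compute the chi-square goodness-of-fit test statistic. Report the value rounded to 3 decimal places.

test statistic = 38.273

n = 44; E_i = n·p_i = [7.33, 14.67, 22.00]
χ² = (22−7.33)²/7.33 + (14−14.67)²/14.67 + (8−22.00)²/22.00 = 38.2727
df = 2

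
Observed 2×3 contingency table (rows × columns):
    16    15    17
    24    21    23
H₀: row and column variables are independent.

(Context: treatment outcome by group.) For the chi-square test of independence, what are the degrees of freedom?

df = (r−1)(c−1) = (2−1)·(3−1) = 2

degrees of freedom = 2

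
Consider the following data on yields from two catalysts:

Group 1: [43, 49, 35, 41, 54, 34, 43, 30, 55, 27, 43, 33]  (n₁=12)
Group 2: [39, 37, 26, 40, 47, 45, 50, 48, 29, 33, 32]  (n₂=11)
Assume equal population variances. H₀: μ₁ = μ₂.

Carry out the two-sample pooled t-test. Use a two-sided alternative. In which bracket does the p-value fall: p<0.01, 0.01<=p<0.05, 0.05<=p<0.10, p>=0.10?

x̄₁=40.583, s₁=9.070, n₁=12
x̄₂=38.727, s₂=8.125, n₂=11
s_p² = [11·9.070² + 10·8.125²]/21 = 74.5285
SE = √(s_p²·(1/12+1/11)) = 3.6036
t = (40.583−38.727)/3.6036 = 0.5151
df = 21
p-value (two-sided) = 0.61189
→ bracket: p>=0.10

p-value bracket: p>=0.10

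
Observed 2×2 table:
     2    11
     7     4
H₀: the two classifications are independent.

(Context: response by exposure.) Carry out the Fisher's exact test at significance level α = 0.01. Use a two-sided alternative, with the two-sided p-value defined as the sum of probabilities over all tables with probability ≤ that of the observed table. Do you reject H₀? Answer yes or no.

Margins: r₁=13, r₂=11, c₁=9, c₂=15, n=24
p_obs = C(13,2)·C(11,7)/C(24,9); sum pmf over tables with pmf ≤ p_obs
p-value (two-sided) = 0.03274
At α=0.01: p ≥ α → fail to reject H₀

reject H₀: no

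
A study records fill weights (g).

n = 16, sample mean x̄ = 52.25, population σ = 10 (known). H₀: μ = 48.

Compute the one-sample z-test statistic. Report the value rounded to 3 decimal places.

SE = σ/√n = 10/√16 = 2.5000
z = (x̄−μ₀)/SE = (52.25−48)/2.5000 = 1.7000

test statistic = 1.700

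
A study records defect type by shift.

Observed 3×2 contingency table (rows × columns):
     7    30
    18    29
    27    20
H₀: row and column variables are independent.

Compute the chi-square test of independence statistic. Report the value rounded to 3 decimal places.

Row totals [37, 47, 47], col totals [52, 79], n=131
χ² = (7−14.69)²/14.69 + (30−22.31)²/22.31 + (18−18.66)²/18.66 + (29−28.34)²/28.34 + (27−18.66)²/18.66 + (20−28.34)²/28.34 = 12.8973
df = 2

test statistic = 12.897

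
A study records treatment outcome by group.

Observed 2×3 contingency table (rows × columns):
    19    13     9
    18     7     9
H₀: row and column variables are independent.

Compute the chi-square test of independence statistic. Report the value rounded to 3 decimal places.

test statistic = 1.184

Row totals [41, 34], col totals [37, 20, 18], n=75
χ² = (19−20.23)²/20.23 + (13−10.93)²/10.93 + (9−9.84)²/9.84 + (18−16.77)²/16.77 + (7−9.07)²/9.07 + (9−8.16)²/8.16 = 1.1840
df = 2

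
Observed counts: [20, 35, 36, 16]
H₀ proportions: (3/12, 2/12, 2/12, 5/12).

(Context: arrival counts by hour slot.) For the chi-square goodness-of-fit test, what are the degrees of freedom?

degrees of freedom = 3

df = k − 1 = 4 − 1 = 3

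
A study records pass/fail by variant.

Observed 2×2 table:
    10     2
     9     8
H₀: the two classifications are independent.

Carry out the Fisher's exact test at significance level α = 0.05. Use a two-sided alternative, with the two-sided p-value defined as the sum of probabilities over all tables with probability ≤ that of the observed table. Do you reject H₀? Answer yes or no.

Margins: r₁=12, r₂=17, c₁=19, c₂=10, n=29
p_obs = C(12,10)·C(17,9)/C(29,19); sum pmf over tables with pmf ≤ p_obs
p-value (two-sided) = 0.12608
At α=0.05: p ≥ α → fail to reject H₀

reject H₀: no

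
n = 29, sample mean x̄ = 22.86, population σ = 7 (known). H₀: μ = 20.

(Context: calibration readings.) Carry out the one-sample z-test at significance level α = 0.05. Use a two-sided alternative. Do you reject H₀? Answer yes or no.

SE = σ/√n = 7/√29 = 1.2999
z = (x̄−μ₀)/SE = (22.86−20)/1.2999 = 2.2002
p-value (two-sided) = 0.02779
At α=0.05: p < α → reject H₀

reject H₀: yes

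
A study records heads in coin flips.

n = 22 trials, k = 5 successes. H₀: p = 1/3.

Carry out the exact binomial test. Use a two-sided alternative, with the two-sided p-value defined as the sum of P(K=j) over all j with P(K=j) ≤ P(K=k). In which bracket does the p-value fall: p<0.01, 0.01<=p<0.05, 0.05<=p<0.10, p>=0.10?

p-value bracket: p>=0.10

Exact binomial: n=22, k=5, p₀=1/3=0.3333
P(X=j) = C(n,j)·p₀^j·(1−p₀)^(n−j); p = Σ P(X=j) over j with P(X=j) ≤ P(X=5)
p-value (two-sided) = 0.36929
→ bracket: p>=0.10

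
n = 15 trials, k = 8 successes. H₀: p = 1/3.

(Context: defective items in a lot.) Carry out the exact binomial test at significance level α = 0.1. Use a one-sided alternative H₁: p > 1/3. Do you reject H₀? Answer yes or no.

Exact binomial: n=15, k=8, p₀=1/3=0.3333
P(X≥8) from Σ C(n,i)·p₀^i·(1−p₀)^(n−i)
p-value (one-sided, H₁ greater) = 0.08823
At α=0.1: p < α → reject H₀

reject H₀: yes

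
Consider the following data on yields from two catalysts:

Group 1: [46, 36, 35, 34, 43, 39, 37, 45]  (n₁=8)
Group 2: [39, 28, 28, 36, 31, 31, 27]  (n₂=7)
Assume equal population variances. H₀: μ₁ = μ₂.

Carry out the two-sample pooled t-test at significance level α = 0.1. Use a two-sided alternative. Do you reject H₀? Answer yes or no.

x̄₁=39.375, s₁=4.689, n₁=8
x̄₂=31.429, s₂=4.504, n₂=7
s_p² = [7·4.689² + 6·4.504²]/13 = 21.1992
SE = √(s_p²·(1/8+1/7)) = 2.3829
t = (39.375−31.429)/2.3829 = 3.3347
df = 13
p-value (two-sided) = 0.00538
At α=0.1: p < α → reject H₀

reject H₀: yes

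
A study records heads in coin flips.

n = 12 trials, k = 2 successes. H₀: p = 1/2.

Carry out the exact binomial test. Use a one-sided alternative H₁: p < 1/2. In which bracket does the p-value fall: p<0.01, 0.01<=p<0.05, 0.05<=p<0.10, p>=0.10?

Exact binomial: n=12, k=2, p₀=1/2=0.5000
P(X≤2) from Σ C(n,i)·p₀^i·(1−p₀)^(n−i)
p-value (one-sided, H₁ less) = 0.01929
→ bracket: 0.01<=p<0.05

p-value bracket: 0.01<=p<0.05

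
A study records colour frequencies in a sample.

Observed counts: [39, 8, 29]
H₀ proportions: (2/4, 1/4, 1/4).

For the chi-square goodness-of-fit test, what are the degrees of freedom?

df = k − 1 = 3 − 1 = 2

degrees of freedom = 2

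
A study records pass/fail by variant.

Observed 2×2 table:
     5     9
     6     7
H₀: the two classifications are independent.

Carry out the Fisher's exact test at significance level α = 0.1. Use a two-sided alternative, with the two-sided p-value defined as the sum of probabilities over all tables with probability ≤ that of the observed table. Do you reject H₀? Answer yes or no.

Margins: r₁=14, r₂=13, c₁=11, c₂=16, n=27
p_obs = C(14,5)·C(13,6)/C(27,11); sum pmf over tables with pmf ≤ p_obs
p-value (two-sided) = 0.70357
At α=0.1: p ≥ α → fail to reject H₀

reject H₀: no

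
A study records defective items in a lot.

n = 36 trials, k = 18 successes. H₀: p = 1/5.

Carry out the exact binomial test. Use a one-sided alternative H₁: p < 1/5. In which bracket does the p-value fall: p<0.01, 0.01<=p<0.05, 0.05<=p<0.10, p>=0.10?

p-value bracket: p>=0.10

Exact binomial: n=36, k=18, p₀=1/5=0.2000
P(X≤18) from Σ C(n,i)·p₀^i·(1−p₀)^(n−i)
p-value (one-sided, H₁ less) = 0.99999
→ bracket: p>=0.10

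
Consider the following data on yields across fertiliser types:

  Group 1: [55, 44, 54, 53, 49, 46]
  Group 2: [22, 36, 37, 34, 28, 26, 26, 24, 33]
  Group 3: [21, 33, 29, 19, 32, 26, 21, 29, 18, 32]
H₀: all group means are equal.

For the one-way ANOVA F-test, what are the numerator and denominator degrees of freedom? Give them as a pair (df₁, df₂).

degrees of freedom = [2, 22]

k = 3 groups, N = 25 total
df = (k−1, N−k) = (3−1, 25−3) = (2, 22)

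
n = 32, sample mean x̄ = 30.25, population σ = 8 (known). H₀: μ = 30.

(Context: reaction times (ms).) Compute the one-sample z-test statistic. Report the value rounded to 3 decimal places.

SE = σ/√n = 8/√32 = 1.4142
z = (x̄−μ₀)/SE = (30.25−30)/1.4142 = 0.1768

test statistic = 0.177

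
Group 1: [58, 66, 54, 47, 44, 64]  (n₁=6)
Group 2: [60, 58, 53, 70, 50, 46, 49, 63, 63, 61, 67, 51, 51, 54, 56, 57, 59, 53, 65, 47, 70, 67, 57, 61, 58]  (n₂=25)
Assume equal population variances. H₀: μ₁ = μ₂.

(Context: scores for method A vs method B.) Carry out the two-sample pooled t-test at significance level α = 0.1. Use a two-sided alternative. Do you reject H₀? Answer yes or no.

x̄₁=55.500, s₁=8.894, n₁=6
x̄₂=57.840, s₂=6.926, n₂=25
s_p² = [5·8.894² + 24·6.926²]/29 = 53.3400
SE = √(s_p²·(1/6+1/25)) = 3.3202
t = (55.500−57.840)/3.3202 = -0.7048
df = 29
p-value (two-sided) = 0.48657
At α=0.1: p ≥ α → fail to reject H₀

reject H₀: no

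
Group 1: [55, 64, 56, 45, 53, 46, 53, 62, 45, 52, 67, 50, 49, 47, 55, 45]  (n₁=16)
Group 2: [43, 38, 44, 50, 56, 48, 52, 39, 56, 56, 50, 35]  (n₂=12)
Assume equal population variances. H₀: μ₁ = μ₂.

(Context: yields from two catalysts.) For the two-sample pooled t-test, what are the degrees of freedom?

degrees of freedom = 26

df = n₁ + n₂ − 2 = 16 + 12 − 2 = 26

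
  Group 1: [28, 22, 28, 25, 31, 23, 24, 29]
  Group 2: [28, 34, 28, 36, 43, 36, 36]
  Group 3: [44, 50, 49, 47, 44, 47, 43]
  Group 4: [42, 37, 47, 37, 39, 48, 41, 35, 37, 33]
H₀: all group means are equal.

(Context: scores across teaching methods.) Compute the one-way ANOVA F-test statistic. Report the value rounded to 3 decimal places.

test statistic = 30.733

Group means [26.25, 34.43, 46.29, 39.60], grand mean 36.594
SSB = Σnᵢ(x̄ᵢ−x̄)² = 1636.676; SSW = ΣΣ(x−x̄ᵢ)² = 497.043
MSB = 1636.676/3 = 545.5586; MSW = 497.043/28 = 17.7515
F = MSB/MSW = 30.7330
df = (3, 28)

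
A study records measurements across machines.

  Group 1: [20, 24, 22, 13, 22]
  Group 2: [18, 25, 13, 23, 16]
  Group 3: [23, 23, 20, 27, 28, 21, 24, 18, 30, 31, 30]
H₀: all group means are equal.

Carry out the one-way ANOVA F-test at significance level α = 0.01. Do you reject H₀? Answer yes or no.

reject H₀: no

Group means [20.20, 19.00, 25.00], grand mean 22.429
SSB = Σnᵢ(x̄ᵢ−x̄)² = 156.343; SSW = ΣΣ(x−x̄ᵢ)² = 368.800
MSB = 156.343/2 = 78.1714; MSW = 368.800/18 = 20.4889
F = MSB/MSW = 3.8153
df = (2, 18)
p-value (upper-tail) = 0.04155
At α=0.01: p ≥ α → fail to reject H₀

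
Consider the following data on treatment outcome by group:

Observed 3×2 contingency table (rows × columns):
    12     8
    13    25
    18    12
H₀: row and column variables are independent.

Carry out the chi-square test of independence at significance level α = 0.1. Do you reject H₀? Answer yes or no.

Row totals [20, 38, 30], col totals [43, 45], n=88
χ² = (12−9.77)²/9.77 + (8−10.23)²/10.23 + (13−18.57)²/18.57 + (25−19.43)²/19.43 + (18−14.66)²/14.66 + (12−15.34)²/15.34 = 5.7470
df = 2
p-value (upper-tail) = 0.05650
At α=0.1: p < α → reject H₀

reject H₀: yes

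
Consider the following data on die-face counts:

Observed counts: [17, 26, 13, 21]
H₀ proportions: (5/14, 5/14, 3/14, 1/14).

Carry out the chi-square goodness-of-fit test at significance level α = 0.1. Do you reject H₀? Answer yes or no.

reject H₀: yes

n = 77; E_i = n·p_i = [27.50, 27.50, 16.50, 5.50]
χ² = (17−27.50)²/27.50 + (26−27.50)²/27.50 + (13−16.50)²/16.50 + (21−5.50)²/5.50 = 48.5152
df = 3
p-value (upper-tail) = 0.00000
At α=0.1: p < α → reject H₀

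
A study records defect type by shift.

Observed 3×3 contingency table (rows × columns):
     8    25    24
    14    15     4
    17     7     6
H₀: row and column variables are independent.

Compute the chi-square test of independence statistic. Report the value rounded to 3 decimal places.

test statistic = 22.557

Row totals [57, 33, 30], col totals [39, 47, 34], n=120
χ² = (8−18.52)²/18.52 + (25−22.32)²/22.32 + (24−16.15)²/16.15 + (14−10.72)²/10.72 + (15−12.93)²/12.93 + (4−9.35)²/9.35 + (17−9.75)²/9.75 + (7−11.75)²/11.75 + (6−8.50)²/8.50 = 22.5569
df = 4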